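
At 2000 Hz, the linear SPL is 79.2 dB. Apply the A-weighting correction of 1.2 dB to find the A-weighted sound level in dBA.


A-weighting table: 2000 Hz -> 1.2 dB correction
SPL_A = SPL + correction = 79.2 + (1.2) = 80.4 dBA


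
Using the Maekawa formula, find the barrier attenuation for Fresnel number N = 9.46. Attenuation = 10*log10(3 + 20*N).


3 + 20*N = 3 + 20*9.46 = 192.2
Att = 10*log10(192.2) = 22.838 dB


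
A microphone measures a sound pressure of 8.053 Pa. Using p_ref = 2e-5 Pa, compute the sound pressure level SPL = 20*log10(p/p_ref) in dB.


p / p_ref = 8.053 / 2e-5 = 402650
SPL = 20 * log10(402650) = 112.1 dB


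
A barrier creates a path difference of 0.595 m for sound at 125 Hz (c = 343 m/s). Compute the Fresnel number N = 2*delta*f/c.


N = 2*delta*f/c = 2*delta/lambda, where lambda = c/f
lambda = 343 / 125 = 2.744 m
N = 2 * 0.595 / 2.744 = 0.43367


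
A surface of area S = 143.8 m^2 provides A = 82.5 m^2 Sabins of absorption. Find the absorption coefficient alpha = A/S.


Absorption coefficient = absorbed power / incident power
alpha = A / S = 82.5 / 143.8 = 0.57371


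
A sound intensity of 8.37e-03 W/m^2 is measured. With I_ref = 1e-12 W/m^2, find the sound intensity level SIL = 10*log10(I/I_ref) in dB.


I / I_ref = 8.37e-03 / 1e-12 = 8.37e+09
SIL = 10 * log10(8.37e+09) = 99.227 dB


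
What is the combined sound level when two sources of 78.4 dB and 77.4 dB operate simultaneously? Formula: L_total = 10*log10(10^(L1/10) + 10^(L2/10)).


10^(78.4/10) = 6.91831e+07
10^(77.4/10) = 5.49541e+07
Sum = 6.91831e+07 + 5.49541e+07 = 1.24137e+08
L_total = 10*log10(1.24137e+08) = 80.939 dB


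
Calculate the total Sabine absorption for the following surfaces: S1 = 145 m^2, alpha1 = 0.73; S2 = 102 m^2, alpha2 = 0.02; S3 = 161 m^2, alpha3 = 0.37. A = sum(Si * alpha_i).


145 * 0.73 = 105.85
102 * 0.02 = 2.04
161 * 0.37 = 59.57
A_total = 105.85 + 2.04 + 59.57 = 167.46 m^2


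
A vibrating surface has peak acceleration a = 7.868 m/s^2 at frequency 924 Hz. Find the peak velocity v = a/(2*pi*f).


omega = 2*pi*f = 2*pi*924 = 5805.66 rad/s
v = a / omega = 7.868 / 5805.66 = 0.0013552 m/s


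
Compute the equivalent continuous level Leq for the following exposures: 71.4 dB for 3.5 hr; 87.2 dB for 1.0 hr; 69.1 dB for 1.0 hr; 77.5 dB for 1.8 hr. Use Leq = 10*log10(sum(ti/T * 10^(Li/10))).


T_total = 3.5 + 1.0 + 1.0 + 1.8 = 7.3 hr
(3.5/7.3) * 10^(71.4/10) = 6.61828e+06
(1.0/7.3) * 10^(87.2/10) = 7.18914e+07
(1.0/7.3) * 10^(69.1/10) = 1.11347e+06
(1.8/7.3) * 10^(77.5/10) = 1.3866e+07
Sum = 6.61828e+06 + 7.18914e+07 + 1.11347e+06 + 1.3866e+07 = 9.34892e+07
Leq = 10*log10(9.34892e+07) = 79.708 dB


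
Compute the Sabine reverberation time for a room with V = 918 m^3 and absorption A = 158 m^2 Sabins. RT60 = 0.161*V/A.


RT60 = 0.161 * 918 / 158 = 0.93543 s


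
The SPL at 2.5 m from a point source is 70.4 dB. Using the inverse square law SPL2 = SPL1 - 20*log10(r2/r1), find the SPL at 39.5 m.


r2/r1 = 39.5/2.5 = 15.8
Correction = 20*log10(15.8) = 23.9731 dB
SPL2 = 70.4 - 23.9731 = 46.427 dB


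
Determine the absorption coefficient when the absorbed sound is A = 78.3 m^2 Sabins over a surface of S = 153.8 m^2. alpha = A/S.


Absorption coefficient = absorbed power / incident power
alpha = A / S = 78.3 / 153.8 = 0.5091


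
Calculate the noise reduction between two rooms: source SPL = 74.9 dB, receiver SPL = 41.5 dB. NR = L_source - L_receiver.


NR = L_source - L_receiver (difference between source and receiving room levels)
NR = 74.9 - 41.5 = 33.4 dB


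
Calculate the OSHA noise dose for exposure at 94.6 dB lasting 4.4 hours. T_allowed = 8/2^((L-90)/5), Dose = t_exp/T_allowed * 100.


T_allowed = 8 / 2^((94.6 - 90)/5) = 4.22807 hr
Dose = 4.4 / 4.22807 * 100 = 104.07 %


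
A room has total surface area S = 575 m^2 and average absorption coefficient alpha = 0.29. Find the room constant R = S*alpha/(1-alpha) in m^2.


R = 575 * 0.29 / (1 - 0.29) = 234.86 m^2


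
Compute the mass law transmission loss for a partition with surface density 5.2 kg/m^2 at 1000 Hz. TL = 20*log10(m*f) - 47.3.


m * f = 5.2 * 1000 = 5200
20*log10(5200) = 74.3201 dB
TL = 74.3201 - 47.3 = 27.02 dB


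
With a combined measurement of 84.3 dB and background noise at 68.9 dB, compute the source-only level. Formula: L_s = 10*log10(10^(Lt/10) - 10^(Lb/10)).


10^(84.3/10) = 2.69153e+08
10^(68.9/10) = 7.76247e+06
Difference = 2.69153e+08 - 7.76247e+06 = 2.61391e+08
L_source = 10*log10(2.61391e+08) = 84.173 dB


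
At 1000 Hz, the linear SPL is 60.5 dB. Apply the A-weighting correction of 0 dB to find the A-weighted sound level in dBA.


A-weighting table: 1000 Hz -> 0 dB correction
SPL_A = SPL + correction = 60.5 + (0) = 60.5 dBA


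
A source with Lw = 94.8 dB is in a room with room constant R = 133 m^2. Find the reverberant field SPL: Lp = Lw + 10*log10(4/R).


4/R = 4/133 = 0.0300752
Lp = 94.8 + 10*log10(0.0300752) = 79.582 dB


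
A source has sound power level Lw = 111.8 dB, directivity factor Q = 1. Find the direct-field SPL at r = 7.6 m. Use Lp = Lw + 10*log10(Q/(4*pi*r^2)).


4*pi*r^2 = 4*pi*7.6^2 = 725.834 m^2
Q / (4*pi*r^2) = 1 / 725.834 = 0.00137773
Lp = 111.8 + 10*log10(0.00137773) = 83.192 dB


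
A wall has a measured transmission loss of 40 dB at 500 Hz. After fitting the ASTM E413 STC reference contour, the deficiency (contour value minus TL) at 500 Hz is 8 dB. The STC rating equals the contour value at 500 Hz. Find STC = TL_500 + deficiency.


By ASTM E413, STC = value of the fitted reference contour at 500 Hz.
Contour value at 500 Hz = TL_500 + deficiency = 40 + 8 = 48
STC = 48


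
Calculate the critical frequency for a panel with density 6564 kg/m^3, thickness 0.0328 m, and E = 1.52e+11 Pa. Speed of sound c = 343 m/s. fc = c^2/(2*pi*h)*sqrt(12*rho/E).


12*rho/E = 12*6564/1.52e+11 = 5.18211e-07
sqrt(12*rho/E) = sqrt(5.18211e-07) = 0.000719869
c^2/(2*pi*h) = 343^2/(2*pi*0.0328) = 570866
fc = 570866 * 0.000719869 = 410.95 Hz


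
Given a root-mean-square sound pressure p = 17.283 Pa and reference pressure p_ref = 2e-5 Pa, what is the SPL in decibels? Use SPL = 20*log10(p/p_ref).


p / p_ref = 17.283 / 2e-5 = 864150
SPL = 20 * log10(864150) = 118.73 dB


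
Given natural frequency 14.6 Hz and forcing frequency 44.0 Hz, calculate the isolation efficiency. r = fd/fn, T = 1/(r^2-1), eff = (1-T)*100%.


r = 44.0 / 14.6 = 3.0137
r^2 - 1 = 3.0137^2 - 1 = 8.08239
T = 1/8.08239 = 0.123726
Efficiency = (1 - 0.123726)*100 = 87.627 %


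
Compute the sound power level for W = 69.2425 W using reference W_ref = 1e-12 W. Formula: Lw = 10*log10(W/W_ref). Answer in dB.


W / W_ref = 69.2425 / 1e-12 = 6.92425e+13
Lw = 10 * log10(6.92425e+13) = 138.4 dB


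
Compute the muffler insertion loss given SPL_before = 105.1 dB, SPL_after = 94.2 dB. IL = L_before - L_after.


Insertion loss = SPL without muffler - SPL with muffler
IL = 105.1 - 94.2 = 10.9 dB


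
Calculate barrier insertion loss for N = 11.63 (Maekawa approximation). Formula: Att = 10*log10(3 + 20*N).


3 + 20*N = 3 + 20*11.63 = 235.6
Att = 10*log10(235.6) = 23.722 dB


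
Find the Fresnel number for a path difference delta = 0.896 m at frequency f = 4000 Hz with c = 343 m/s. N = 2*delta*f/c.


N = 2*delta*f/c = 2*delta/lambda, where lambda = c/f
lambda = 343 / 4000 = 0.08575 m
N = 2 * 0.896 / 0.08575 = 20.898


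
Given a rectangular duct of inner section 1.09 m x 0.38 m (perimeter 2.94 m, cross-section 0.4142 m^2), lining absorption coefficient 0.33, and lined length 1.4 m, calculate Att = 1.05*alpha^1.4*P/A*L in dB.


alpha^1.4 = 0.33^1.4 = 0.211797
Attenuation rate = 1.05 * alpha^1.4 * P / A
= 1.05 * 0.211797 * 2.94 / 0.4142 = 1.57851 dB/m
Total Att = 1.57851 * 1.4 = 2.2099 dB


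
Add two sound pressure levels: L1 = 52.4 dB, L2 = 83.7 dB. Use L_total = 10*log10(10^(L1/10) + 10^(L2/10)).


10^(52.4/10) = 173780
10^(83.7/10) = 2.34423e+08
Sum = 173780 + 2.34423e+08 = 2.34597e+08
L_total = 10*log10(2.34597e+08) = 83.703 dB


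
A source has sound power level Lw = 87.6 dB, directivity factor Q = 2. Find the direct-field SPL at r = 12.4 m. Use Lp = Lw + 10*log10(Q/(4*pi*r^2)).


4*pi*r^2 = 4*pi*12.4^2 = 1932.21 m^2
Q / (4*pi*r^2) = 2 / 1932.21 = 0.00103508
Lp = 87.6 + 10*log10(0.00103508) = 57.75 dB


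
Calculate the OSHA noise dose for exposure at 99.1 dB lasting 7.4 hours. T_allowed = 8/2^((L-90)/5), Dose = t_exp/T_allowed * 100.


T_allowed = 8 / 2^((99.1 - 90)/5) = 2.26577 hr
Dose = 7.4 / 2.26577 * 100 = 326.6 %


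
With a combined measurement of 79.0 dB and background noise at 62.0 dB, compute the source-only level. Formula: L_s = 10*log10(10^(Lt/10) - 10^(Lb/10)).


10^(79.0/10) = 7.94328e+07
10^(62.0/10) = 1.58489e+06
Difference = 7.94328e+07 - 1.58489e+06 = 7.78479e+07
L_source = 10*log10(7.78479e+07) = 78.912 dB


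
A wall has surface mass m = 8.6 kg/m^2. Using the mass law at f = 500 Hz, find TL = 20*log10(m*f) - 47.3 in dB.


m * f = 8.6 * 500 = 4300
20*log10(4300) = 72.6694 dB
TL = 72.6694 - 47.3 = 25.369 dB


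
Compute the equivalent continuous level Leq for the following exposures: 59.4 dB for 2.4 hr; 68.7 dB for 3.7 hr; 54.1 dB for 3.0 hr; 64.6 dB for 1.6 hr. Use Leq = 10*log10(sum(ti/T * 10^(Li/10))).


T_total = 2.4 + 3.7 + 3.0 + 1.6 = 10.7 hr
(2.4/10.7) * 10^(59.4/10) = 195356
(3.7/10.7) * 10^(68.7/10) = 2.56341e+06
(3.0/10.7) * 10^(54.1/10) = 72067.2
(1.6/10.7) * 10^(64.6/10) = 431257
Sum = 195356 + 2.56341e+06 + 72067.2 + 431257 = 3.26209e+06
Leq = 10*log10(3.26209e+06) = 65.135 dB


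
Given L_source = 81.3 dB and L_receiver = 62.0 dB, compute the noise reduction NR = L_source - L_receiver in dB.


NR = L_source - L_receiver (difference between source and receiving room levels)
NR = 81.3 - 62.0 = 19.3 dB


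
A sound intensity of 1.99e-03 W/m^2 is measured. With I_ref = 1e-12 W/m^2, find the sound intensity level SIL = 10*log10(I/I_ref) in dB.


I / I_ref = 1.99e-03 / 1e-12 = 1.99e+09
SIL = 10 * log10(1.99e+09) = 92.989 dB


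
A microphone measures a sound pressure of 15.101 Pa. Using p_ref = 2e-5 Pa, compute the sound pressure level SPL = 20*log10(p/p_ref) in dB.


p / p_ref = 15.101 / 2e-5 = 755050
SPL = 20 * log10(755050) = 117.56 dB


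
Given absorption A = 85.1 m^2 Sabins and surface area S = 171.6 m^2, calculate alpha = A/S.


Absorption coefficient = absorbed power / incident power
alpha = A / S = 85.1 / 171.6 = 0.49592


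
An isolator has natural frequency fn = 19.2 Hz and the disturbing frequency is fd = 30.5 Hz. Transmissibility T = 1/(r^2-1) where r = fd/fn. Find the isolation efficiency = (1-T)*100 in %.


r = 30.5 / 19.2 = 1.58854
r^2 - 1 = 1.58854^2 - 1 = 1.52346
T = 1/1.52346 = 0.656401
Efficiency = (1 - 0.656401)*100 = 34.36 %


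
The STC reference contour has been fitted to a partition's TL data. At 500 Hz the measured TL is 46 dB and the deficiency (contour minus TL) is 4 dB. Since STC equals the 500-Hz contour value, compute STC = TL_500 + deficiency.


By ASTM E413, STC = value of the fitted reference contour at 500 Hz.
Contour value at 500 Hz = TL_500 + deficiency = 46 + 4 = 50
STC = 50


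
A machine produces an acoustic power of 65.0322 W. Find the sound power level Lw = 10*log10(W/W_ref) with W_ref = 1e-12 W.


W / W_ref = 65.0322 / 1e-12 = 6.50322e+13
Lw = 10 * log10(6.50322e+13) = 138.13 dB


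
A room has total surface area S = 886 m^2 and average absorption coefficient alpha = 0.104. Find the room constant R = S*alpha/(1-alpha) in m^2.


R = 886 * 0.104 / (1 - 0.104) = 102.84 m^2


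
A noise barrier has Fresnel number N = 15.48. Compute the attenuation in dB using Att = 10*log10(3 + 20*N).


3 + 20*N = 3 + 20*15.48 = 312.6
Att = 10*log10(312.6) = 24.95 dB


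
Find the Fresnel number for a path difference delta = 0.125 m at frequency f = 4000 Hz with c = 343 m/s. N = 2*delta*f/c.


N = 2*delta*f/c = 2*delta/lambda, where lambda = c/f
lambda = 343 / 4000 = 0.08575 m
N = 2 * 0.125 / 0.08575 = 2.9155


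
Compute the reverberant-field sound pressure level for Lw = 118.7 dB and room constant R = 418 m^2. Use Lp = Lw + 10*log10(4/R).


4/R = 4/418 = 0.00956938
Lp = 118.7 + 10*log10(0.00956938) = 98.509 dB


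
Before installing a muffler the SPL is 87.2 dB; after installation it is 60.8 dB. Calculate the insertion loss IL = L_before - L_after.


Insertion loss = SPL without muffler - SPL with muffler
IL = 87.2 - 60.8 = 26.4 dB


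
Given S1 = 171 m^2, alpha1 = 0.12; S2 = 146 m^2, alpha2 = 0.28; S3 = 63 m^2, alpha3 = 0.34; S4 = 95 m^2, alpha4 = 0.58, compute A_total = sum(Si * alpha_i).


171 * 0.12 = 20.52
146 * 0.28 = 40.88
63 * 0.34 = 21.42
95 * 0.58 = 55.1
A_total = 20.52 + 40.88 + 21.42 + 55.1 = 137.92 m^2


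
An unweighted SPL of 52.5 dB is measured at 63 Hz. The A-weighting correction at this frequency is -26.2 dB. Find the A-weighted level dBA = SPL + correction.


A-weighting table: 63 Hz -> -26.2 dB correction
SPL_A = SPL + correction = 52.5 + (-26.2) = 26.3 dBA


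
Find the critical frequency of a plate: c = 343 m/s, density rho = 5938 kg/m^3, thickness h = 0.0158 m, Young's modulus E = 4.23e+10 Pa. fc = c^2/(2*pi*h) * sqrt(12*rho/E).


12*rho/E = 12*5938/4.23e+10 = 1.68454e-06
sqrt(12*rho/E) = sqrt(1.68454e-06) = 0.0012979
c^2/(2*pi*h) = 343^2/(2*pi*0.0158) = 1.18509e+06
fc = 1.18509e+06 * 0.0012979 = 1538.1 Hz


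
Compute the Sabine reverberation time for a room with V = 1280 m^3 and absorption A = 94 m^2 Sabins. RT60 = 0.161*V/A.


RT60 = 0.161 * 1280 / 94 = 2.1923 s


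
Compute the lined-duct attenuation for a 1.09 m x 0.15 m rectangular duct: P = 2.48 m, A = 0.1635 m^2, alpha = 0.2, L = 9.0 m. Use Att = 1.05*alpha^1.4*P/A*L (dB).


alpha^1.4 = 0.2^1.4 = 0.105061
Attenuation rate = 1.05 * alpha^1.4 * P / A
= 1.05 * 0.105061 * 2.48 / 0.1635 = 1.67327 dB/m
Total Att = 1.67327 * 9.0 = 15.059 dB


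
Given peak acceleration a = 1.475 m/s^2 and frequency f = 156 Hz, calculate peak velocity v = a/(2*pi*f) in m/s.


omega = 2*pi*f = 2*pi*156 = 980.177 rad/s
v = a / omega = 1.475 / 980.177 = 0.0015048 m/s


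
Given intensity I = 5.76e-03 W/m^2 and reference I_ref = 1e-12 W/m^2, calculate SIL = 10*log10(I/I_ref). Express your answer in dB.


I / I_ref = 5.76e-03 / 1e-12 = 5.76e+09
SIL = 10 * log10(5.76e+09) = 97.604 dB


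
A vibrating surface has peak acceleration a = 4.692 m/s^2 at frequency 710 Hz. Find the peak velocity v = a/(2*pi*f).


omega = 2*pi*f = 2*pi*710 = 4461.06 rad/s
v = a / omega = 4.692 / 4461.06 = 0.0010518 m/s


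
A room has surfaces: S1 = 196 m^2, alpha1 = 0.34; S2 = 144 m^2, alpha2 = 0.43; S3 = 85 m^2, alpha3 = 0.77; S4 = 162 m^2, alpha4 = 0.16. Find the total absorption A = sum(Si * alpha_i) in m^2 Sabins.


196 * 0.34 = 66.64
144 * 0.43 = 61.92
85 * 0.77 = 65.45
162 * 0.16 = 25.92
A_total = 66.64 + 61.92 + 65.45 + 25.92 = 219.93 m^2


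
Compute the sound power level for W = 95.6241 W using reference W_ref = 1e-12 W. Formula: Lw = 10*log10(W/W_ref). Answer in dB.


W / W_ref = 95.6241 / 1e-12 = 9.56241e+13
Lw = 10 * log10(9.56241e+13) = 139.81 dB


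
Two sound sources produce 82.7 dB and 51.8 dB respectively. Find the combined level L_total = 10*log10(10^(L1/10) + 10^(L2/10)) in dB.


10^(82.7/10) = 1.86209e+08
10^(51.8/10) = 151356
Sum = 1.86209e+08 + 151356 = 1.8636e+08
L_total = 10*log10(1.8636e+08) = 82.704 dB


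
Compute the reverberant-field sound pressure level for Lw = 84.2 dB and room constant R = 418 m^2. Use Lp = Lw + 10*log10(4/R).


4/R = 4/418 = 0.00956938
Lp = 84.2 + 10*log10(0.00956938) = 64.009 dB


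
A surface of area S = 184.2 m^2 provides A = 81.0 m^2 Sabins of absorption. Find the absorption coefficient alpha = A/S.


Absorption coefficient = absorbed power / incident power
alpha = A / S = 81.0 / 184.2 = 0.43974


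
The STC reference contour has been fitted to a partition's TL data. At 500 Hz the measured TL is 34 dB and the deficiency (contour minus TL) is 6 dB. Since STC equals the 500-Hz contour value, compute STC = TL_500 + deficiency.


By ASTM E413, STC = value of the fitted reference contour at 500 Hz.
Contour value at 500 Hz = TL_500 + deficiency = 34 + 6 = 40
STC = 40


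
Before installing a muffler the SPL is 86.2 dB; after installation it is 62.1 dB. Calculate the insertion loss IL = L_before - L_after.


Insertion loss = SPL without muffler - SPL with muffler
IL = 86.2 - 62.1 = 24.1 dB


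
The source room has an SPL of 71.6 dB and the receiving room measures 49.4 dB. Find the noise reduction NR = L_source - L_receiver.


NR = L_source - L_receiver (difference between source and receiving room levels)
NR = 71.6 - 49.4 = 22.2 dB


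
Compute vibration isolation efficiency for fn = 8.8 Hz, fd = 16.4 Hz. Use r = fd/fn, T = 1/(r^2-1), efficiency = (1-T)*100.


r = 16.4 / 8.8 = 1.86364
r^2 - 1 = 1.86364^2 - 1 = 2.47315
T = 1/2.47315 = 0.404343
Efficiency = (1 - 0.404343)*100 = 59.566 %


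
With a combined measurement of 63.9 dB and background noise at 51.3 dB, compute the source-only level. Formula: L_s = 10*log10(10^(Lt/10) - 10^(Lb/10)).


10^(63.9/10) = 2.45471e+06
10^(51.3/10) = 134896
Difference = 2.45471e+06 - 134896 = 2.31981e+06
L_source = 10*log10(2.31981e+06) = 63.655 dB


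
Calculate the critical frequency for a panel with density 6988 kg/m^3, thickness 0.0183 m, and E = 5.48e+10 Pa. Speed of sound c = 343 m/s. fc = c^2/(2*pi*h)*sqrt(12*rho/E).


12*rho/E = 12*6988/5.48e+10 = 1.53022e-06
sqrt(12*rho/E) = sqrt(1.53022e-06) = 0.00123702
c^2/(2*pi*h) = 343^2/(2*pi*0.0183) = 1.02319e+06
fc = 1.02319e+06 * 0.00123702 = 1265.7 Hz


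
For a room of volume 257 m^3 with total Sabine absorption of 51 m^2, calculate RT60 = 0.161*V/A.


RT60 = 0.161 * 257 / 51 = 0.81131 s


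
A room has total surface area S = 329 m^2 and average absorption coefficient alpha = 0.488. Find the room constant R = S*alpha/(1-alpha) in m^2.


R = 329 * 0.488 / (1 - 0.488) = 313.58 m^2


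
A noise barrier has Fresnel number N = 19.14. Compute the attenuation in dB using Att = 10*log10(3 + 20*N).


3 + 20*N = 3 + 20*19.14 = 385.8
Att = 10*log10(385.8) = 25.864 dB


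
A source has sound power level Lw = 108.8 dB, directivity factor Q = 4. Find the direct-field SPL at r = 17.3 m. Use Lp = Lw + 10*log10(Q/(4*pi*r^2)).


4*pi*r^2 = 4*pi*17.3^2 = 3760.99 m^2
Q / (4*pi*r^2) = 4 / 3760.99 = 0.00106355
Lp = 108.8 + 10*log10(0.00106355) = 79.068 dB


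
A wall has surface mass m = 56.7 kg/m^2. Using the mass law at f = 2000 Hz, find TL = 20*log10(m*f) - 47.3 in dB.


m * f = 56.7 * 2000 = 113400
20*log10(113400) = 101.092 dB
TL = 101.092 - 47.3 = 53.792 dB


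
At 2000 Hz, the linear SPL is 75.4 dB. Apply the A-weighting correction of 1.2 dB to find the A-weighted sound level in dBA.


A-weighting table: 2000 Hz -> 1.2 dB correction
SPL_A = SPL + correction = 75.4 + (1.2) = 76.6 dBA


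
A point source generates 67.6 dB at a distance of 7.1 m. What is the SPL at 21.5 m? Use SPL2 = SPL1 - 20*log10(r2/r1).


r2/r1 = 21.5/7.1 = 3.02817
Correction = 20*log10(3.02817) = 9.62361 dB
SPL2 = 67.6 - 9.62361 = 57.976 dB


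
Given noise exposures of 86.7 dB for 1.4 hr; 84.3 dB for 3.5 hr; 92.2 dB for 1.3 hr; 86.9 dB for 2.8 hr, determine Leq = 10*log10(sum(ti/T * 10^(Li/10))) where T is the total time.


T_total = 1.4 + 3.5 + 1.3 + 2.8 = 9.0 hr
(1.4/9.0) * 10^(86.7/10) = 7.27588e+07
(3.5/9.0) * 10^(84.3/10) = 1.04671e+08
(1.3/9.0) * 10^(92.2/10) = 2.39718e+08
(2.8/9.0) * 10^(86.9/10) = 1.52376e+08
Sum = 7.27588e+07 + 1.04671e+08 + 2.39718e+08 + 1.52376e+08 = 5.69524e+08
Leq = 10*log10(5.69524e+08) = 87.555 dB


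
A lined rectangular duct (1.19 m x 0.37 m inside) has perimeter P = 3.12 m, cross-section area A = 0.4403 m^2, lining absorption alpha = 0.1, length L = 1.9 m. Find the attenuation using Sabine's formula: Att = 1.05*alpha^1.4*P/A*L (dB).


alpha^1.4 = 0.1^1.4 = 0.0398107
Attenuation rate = 1.05 * alpha^1.4 * P / A
= 1.05 * 0.0398107 * 3.12 / 0.4403 = 0.296207 dB/m
Total Att = 0.296207 * 1.9 = 0.56279 dB


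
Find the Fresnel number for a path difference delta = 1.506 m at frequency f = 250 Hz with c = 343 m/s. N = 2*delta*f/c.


N = 2*delta*f/c = 2*delta/lambda, where lambda = c/f
lambda = 343 / 250 = 1.372 m
N = 2 * 1.506 / 1.372 = 2.1953


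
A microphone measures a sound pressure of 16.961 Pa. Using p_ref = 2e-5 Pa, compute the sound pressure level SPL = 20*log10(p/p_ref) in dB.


p / p_ref = 16.961 / 2e-5 = 848050
SPL = 20 * log10(848050) = 118.57 dB


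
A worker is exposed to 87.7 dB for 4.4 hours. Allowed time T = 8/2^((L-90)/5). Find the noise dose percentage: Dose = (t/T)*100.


T_allowed = 8 / 2^((87.7 - 90)/5) = 11.0043 hr
Dose = 4.4 / 11.0043 * 100 = 39.984 %


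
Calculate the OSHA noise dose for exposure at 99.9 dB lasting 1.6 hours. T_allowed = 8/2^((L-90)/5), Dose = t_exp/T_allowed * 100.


T_allowed = 8 / 2^((99.9 - 90)/5) = 2.02792 hr
Dose = 1.6 / 2.02792 * 100 = 78.899 %


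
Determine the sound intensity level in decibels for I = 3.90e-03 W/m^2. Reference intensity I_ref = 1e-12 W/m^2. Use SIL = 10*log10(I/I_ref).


I / I_ref = 3.90e-03 / 1e-12 = 3.9e+09
SIL = 10 * log10(3.9e+09) = 95.911 dB


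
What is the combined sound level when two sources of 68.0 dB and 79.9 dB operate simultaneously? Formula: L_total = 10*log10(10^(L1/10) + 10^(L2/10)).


10^(68.0/10) = 6.30957e+06
10^(79.9/10) = 9.77237e+07
Sum = 6.30957e+06 + 9.77237e+07 = 1.04033e+08
L_total = 10*log10(1.04033e+08) = 80.172 dB


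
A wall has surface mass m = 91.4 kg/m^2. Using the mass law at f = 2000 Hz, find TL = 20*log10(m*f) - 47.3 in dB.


m * f = 91.4 * 2000 = 182800
20*log10(182800) = 105.24 dB
TL = 105.24 - 47.3 = 57.94 dB


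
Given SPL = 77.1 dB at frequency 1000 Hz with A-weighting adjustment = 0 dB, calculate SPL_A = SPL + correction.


A-weighting table: 1000 Hz -> 0 dB correction
SPL_A = SPL + correction = 77.1 + (0) = 77.1 dBA


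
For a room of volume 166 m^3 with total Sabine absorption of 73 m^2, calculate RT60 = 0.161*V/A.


RT60 = 0.161 * 166 / 73 = 0.36611 s


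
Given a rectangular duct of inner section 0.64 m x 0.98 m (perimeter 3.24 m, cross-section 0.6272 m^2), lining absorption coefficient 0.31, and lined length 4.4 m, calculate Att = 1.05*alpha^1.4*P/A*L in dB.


alpha^1.4 = 0.31^1.4 = 0.194047
Attenuation rate = 1.05 * alpha^1.4 * P / A
= 1.05 * 0.194047 * 3.24 / 0.6272 = 1.05253 dB/m
Total Att = 1.05253 * 4.4 = 4.6311 dB


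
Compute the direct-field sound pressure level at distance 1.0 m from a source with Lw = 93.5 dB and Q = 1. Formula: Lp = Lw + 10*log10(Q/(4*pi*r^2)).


4*pi*r^2 = 4*pi*1.0^2 = 12.5664 m^2
Q / (4*pi*r^2) = 1 / 12.5664 = 0.0795773
Lp = 93.5 + 10*log10(0.0795773) = 82.508 dB


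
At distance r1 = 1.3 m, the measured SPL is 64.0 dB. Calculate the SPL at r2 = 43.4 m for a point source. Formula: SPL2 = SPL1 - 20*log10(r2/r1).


r2/r1 = 43.4/1.3 = 33.3846
Correction = 20*log10(33.3846) = 30.4709 dB
SPL2 = 64.0 - 30.4709 = 33.529 dB


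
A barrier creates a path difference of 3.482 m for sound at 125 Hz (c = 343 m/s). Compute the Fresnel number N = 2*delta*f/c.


N = 2*delta*f/c = 2*delta/lambda, where lambda = c/f
lambda = 343 / 125 = 2.744 m
N = 2 * 3.482 / 2.744 = 2.5379


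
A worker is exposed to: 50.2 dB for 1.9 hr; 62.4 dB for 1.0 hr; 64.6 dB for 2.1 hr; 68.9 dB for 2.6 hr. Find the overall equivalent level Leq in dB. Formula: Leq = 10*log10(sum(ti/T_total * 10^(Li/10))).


T_total = 1.9 + 1.0 + 2.1 + 2.6 = 7.6 hr
(1.9/7.6) * 10^(50.2/10) = 26178.2
(1.0/7.6) * 10^(62.4/10) = 228658
(2.1/7.6) * 10^(64.6/10) = 796903
(2.6/7.6) * 10^(68.9/10) = 2.65558e+06
Sum = 26178.2 + 228658 + 796903 + 2.65558e+06 = 3.70732e+06
Leq = 10*log10(3.70732e+06) = 65.691 dB


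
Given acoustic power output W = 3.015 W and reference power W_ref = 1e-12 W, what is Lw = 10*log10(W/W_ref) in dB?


W / W_ref = 3.015 / 1e-12 = 3.015e+12
Lw = 10 * log10(3.015e+12) = 124.79 dB


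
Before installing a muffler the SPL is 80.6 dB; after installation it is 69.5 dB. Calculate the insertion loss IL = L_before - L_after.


Insertion loss = SPL without muffler - SPL with muffler
IL = 80.6 - 69.5 = 11.1 dB


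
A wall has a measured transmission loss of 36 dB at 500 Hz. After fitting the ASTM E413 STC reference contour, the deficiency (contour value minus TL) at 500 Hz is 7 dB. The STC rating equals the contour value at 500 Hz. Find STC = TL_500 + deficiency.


By ASTM E413, STC = value of the fitted reference contour at 500 Hz.
Contour value at 500 Hz = TL_500 + deficiency = 36 + 7 = 43
STC = 43


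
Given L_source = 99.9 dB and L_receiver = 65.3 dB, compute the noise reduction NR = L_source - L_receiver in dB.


NR = L_source - L_receiver (difference between source and receiving room levels)
NR = 99.9 - 65.3 = 34.6 dB


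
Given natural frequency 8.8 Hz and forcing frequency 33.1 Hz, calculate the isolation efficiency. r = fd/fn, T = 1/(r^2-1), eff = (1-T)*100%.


r = 33.1 / 8.8 = 3.76136
r^2 - 1 = 3.76136^2 - 1 = 13.1478
T = 1/13.1478 = 0.0760584
Efficiency = (1 - 0.0760584)*100 = 92.394 %


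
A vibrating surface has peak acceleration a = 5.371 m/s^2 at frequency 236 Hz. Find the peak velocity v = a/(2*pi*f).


omega = 2*pi*f = 2*pi*236 = 1482.83 rad/s
v = a / omega = 5.371 / 1482.83 = 0.0036221 m/s


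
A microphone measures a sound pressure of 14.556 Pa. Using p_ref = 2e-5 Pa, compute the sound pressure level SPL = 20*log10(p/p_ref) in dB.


p / p_ref = 14.556 / 2e-5 = 727800
SPL = 20 * log10(727800) = 117.24 dB


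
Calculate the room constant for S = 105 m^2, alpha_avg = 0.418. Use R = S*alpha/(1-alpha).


R = 105 * 0.418 / (1 - 0.418) = 75.412 m^2


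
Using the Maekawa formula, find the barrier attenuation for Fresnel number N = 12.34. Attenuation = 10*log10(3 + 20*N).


3 + 20*N = 3 + 20*12.34 = 249.8
Att = 10*log10(249.8) = 23.976 dB


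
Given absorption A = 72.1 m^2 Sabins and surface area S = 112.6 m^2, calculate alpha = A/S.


Absorption coefficient = absorbed power / incident power
alpha = A / S = 72.1 / 112.6 = 0.64032


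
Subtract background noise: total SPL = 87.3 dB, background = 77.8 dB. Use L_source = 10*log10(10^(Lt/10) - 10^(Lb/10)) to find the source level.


10^(87.3/10) = 5.37032e+08
10^(77.8/10) = 6.0256e+07
Difference = 5.37032e+08 - 6.0256e+07 = 4.76776e+08
L_source = 10*log10(4.76776e+08) = 86.783 dB


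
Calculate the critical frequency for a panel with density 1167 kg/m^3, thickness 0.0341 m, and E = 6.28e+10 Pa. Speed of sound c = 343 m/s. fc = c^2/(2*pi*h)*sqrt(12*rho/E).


12*rho/E = 12*1167/6.28e+10 = 2.22994e-07
sqrt(12*rho/E) = sqrt(2.22994e-07) = 0.000472222
c^2/(2*pi*h) = 343^2/(2*pi*0.0341) = 549103
fc = 549103 * 0.000472222 = 259.3 Hz


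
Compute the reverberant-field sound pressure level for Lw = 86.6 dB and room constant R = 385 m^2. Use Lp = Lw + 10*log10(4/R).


4/R = 4/385 = 0.0103896
Lp = 86.6 + 10*log10(0.0103896) = 66.766 dB


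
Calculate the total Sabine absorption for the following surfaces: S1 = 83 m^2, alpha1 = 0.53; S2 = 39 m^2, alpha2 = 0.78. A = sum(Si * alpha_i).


83 * 0.53 = 43.99
39 * 0.78 = 30.42
A_total = 43.99 + 30.42 = 74.41 m^2


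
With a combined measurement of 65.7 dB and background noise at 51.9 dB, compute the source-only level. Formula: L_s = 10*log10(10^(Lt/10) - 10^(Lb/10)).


10^(65.7/10) = 3.71535e+06
10^(51.9/10) = 154882
Difference = 3.71535e+06 - 154882 = 3.56047e+06
L_source = 10*log10(3.56047e+06) = 65.515 dB


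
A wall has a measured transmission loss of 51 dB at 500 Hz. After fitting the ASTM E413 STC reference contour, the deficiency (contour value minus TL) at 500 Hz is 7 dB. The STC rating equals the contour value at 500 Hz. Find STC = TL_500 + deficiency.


By ASTM E413, STC = value of the fitted reference contour at 500 Hz.
Contour value at 500 Hz = TL_500 + deficiency = 51 + 7 = 58
STC = 58


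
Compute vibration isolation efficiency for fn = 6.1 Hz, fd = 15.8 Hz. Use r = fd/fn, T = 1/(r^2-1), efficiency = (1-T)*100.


r = 15.8 / 6.1 = 2.59016
r^2 - 1 = 2.59016^2 - 1 = 5.70893
T = 1/5.70893 = 0.175164
Efficiency = (1 - 0.175164)*100 = 82.484 %


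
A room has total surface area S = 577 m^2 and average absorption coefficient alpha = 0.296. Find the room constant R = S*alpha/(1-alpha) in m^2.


R = 577 * 0.296 / (1 - 0.296) = 242.6 m^2


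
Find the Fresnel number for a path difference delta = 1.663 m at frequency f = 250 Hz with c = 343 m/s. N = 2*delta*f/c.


N = 2*delta*f/c = 2*delta/lambda, where lambda = c/f
lambda = 343 / 250 = 1.372 m
N = 2 * 1.663 / 1.372 = 2.4242


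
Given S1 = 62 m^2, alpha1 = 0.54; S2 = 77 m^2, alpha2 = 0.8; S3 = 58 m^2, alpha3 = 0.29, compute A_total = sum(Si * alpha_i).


62 * 0.54 = 33.48
77 * 0.8 = 61.6
58 * 0.29 = 16.82
A_total = 33.48 + 61.6 + 16.82 = 111.9 m^2


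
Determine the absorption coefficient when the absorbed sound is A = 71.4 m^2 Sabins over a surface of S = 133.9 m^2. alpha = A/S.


Absorption coefficient = absorbed power / incident power
alpha = A / S = 71.4 / 133.9 = 0.53323


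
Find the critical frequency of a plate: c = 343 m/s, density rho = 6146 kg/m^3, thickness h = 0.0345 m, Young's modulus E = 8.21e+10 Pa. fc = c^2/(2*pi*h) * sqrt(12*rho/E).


12*rho/E = 12*6146/8.21e+10 = 8.98319e-07
sqrt(12*rho/E) = sqrt(8.98319e-07) = 0.000947797
c^2/(2*pi*h) = 343^2/(2*pi*0.0345) = 542737
fc = 542737 * 0.000947797 = 514.4 Hz


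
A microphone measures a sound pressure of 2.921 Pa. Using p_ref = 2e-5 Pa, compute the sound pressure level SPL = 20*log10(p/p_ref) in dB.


p / p_ref = 2.921 / 2e-5 = 146050
SPL = 20 * log10(146050) = 103.29 dB


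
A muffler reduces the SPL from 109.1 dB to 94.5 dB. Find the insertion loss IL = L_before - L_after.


Insertion loss = SPL without muffler - SPL with muffler
IL = 109.1 - 94.5 = 14.6 dB


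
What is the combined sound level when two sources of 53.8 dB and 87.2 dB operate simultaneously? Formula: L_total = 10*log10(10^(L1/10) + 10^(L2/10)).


10^(53.8/10) = 239883
10^(87.2/10) = 5.24807e+08
Sum = 239883 + 5.24807e+08 = 5.25047e+08
L_total = 10*log10(5.25047e+08) = 87.202 dB


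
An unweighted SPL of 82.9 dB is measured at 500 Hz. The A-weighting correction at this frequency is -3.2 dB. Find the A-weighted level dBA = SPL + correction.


A-weighting table: 500 Hz -> -3.2 dB correction
SPL_A = SPL + correction = 82.9 + (-3.2) = 79.7 dBA


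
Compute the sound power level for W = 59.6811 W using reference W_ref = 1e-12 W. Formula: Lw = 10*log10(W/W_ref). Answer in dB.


W / W_ref = 59.6811 / 1e-12 = 5.96811e+13
Lw = 10 * log10(5.96811e+13) = 137.76 dB


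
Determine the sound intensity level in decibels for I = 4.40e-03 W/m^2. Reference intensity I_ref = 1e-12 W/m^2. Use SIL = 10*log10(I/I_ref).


I / I_ref = 4.40e-03 / 1e-12 = 4.4e+09
SIL = 10 * log10(4.4e+09) = 96.435 dB


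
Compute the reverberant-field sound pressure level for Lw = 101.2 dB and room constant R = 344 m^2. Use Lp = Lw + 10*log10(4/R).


4/R = 4/344 = 0.0116279
Lp = 101.2 + 10*log10(0.0116279) = 81.855 dB


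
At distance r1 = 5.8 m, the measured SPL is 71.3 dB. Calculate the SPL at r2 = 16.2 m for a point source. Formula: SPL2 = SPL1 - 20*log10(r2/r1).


r2/r1 = 16.2/5.8 = 2.7931
Correction = 20*log10(2.7931) = 8.92173 dB
SPL2 = 71.3 - 8.92173 = 62.378 dB


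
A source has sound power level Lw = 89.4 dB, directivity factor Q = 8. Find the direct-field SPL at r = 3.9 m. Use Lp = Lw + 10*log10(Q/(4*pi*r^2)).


4*pi*r^2 = 4*pi*3.9^2 = 191.134 m^2
Q / (4*pi*r^2) = 8 / 191.134 = 0.0418555
Lp = 89.4 + 10*log10(0.0418555) = 75.618 dB


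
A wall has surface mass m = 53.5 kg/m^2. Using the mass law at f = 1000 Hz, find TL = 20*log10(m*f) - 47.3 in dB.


m * f = 53.5 * 1000 = 53500
20*log10(53500) = 94.5671 dB
TL = 94.5671 - 47.3 = 47.267 dB


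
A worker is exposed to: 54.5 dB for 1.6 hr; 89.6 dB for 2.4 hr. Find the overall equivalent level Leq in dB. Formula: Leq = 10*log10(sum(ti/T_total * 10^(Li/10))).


T_total = 1.6 + 2.4 = 4.0 hr
(1.6/4.0) * 10^(54.5/10) = 112735
(2.4/4.0) * 10^(89.6/10) = 5.47207e+08
Sum = 112735 + 5.47207e+08 = 5.4732e+08
Leq = 10*log10(5.4732e+08) = 87.382 dB


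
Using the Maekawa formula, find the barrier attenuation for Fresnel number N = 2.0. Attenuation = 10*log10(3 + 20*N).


3 + 20*N = 3 + 20*2.0 = 43
Att = 10*log10(43) = 16.335 dB


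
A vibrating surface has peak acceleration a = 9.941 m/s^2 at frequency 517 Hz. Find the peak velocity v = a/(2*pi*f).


omega = 2*pi*f = 2*pi*517 = 3248.41 rad/s
v = a / omega = 9.941 / 3248.41 = 0.0030603 m/s


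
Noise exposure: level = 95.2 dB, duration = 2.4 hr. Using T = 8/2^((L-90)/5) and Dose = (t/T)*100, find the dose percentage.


T_allowed = 8 / 2^((95.2 - 90)/5) = 3.89062 hr
Dose = 2.4 / 3.89062 * 100 = 61.687 %


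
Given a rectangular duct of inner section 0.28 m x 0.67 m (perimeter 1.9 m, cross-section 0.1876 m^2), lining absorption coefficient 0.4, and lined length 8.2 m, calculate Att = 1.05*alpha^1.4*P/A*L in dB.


alpha^1.4 = 0.4^1.4 = 0.277258
Attenuation rate = 1.05 * alpha^1.4 * P / A
= 1.05 * 0.277258 * 1.9 / 0.1876 = 2.94845 dB/m
Total Att = 2.94845 * 8.2 = 24.177 dB


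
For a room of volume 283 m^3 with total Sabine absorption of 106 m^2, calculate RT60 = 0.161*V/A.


RT60 = 0.161 * 283 / 106 = 0.42984 s


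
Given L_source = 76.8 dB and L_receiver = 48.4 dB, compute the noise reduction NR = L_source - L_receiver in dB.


NR = L_source - L_receiver (difference between source and receiving room levels)
NR = 76.8 - 48.4 = 28.4 dB


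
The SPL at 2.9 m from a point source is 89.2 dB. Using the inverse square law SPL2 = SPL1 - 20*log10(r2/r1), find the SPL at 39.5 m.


r2/r1 = 39.5/2.9 = 13.6207
Correction = 20*log10(13.6207) = 22.684 dB
SPL2 = 89.2 - 22.684 = 66.516 dB


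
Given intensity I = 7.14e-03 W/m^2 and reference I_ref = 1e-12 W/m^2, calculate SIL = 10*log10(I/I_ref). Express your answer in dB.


I / I_ref = 7.14e-03 / 1e-12 = 7.14e+09
SIL = 10 * log10(7.14e+09) = 98.537 dB


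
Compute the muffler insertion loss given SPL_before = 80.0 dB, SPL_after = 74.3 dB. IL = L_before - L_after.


Insertion loss = SPL without muffler - SPL with muffler
IL = 80.0 - 74.3 = 5.7 dB


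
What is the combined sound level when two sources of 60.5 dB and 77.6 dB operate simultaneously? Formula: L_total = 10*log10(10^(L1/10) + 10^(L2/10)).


10^(60.5/10) = 1.12202e+06
10^(77.6/10) = 5.7544e+07
Sum = 1.12202e+06 + 5.7544e+07 = 5.8666e+07
L_total = 10*log10(5.8666e+07) = 77.684 dB


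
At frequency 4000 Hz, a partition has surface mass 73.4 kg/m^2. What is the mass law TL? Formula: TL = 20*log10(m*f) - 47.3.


m * f = 73.4 * 4000 = 293600
20*log10(293600) = 109.355 dB
TL = 109.355 - 47.3 = 62.055 dB


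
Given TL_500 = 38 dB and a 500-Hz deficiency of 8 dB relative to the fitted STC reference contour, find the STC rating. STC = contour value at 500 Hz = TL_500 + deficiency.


By ASTM E413, STC = value of the fitted reference contour at 500 Hz.
Contour value at 500 Hz = TL_500 + deficiency = 38 + 8 = 46
STC = 46


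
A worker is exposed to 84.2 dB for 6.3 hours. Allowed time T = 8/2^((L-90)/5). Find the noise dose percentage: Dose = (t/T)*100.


T_allowed = 8 / 2^((84.2 - 90)/5) = 17.8766 hr
Dose = 6.3 / 17.8766 * 100 = 35.242 %


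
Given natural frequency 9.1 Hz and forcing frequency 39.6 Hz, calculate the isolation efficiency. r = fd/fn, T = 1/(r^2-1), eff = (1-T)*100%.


r = 39.6 / 9.1 = 4.35165
r^2 - 1 = 4.35165^2 - 1 = 17.9369
T = 1/17.9369 = 0.055751
Efficiency = (1 - 0.055751)*100 = 94.425 %


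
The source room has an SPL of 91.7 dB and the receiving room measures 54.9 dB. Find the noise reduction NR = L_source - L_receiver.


NR = L_source - L_receiver (difference between source and receiving room levels)
NR = 91.7 - 54.9 = 36.8 dB


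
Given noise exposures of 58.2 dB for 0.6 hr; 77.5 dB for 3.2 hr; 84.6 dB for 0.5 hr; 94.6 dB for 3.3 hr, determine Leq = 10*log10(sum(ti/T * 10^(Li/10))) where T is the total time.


T_total = 0.6 + 3.2 + 0.5 + 3.3 = 7.6 hr
(0.6/7.6) * 10^(58.2/10) = 52160
(3.2/7.6) * 10^(77.5/10) = 2.36775e+07
(0.5/7.6) * 10^(84.6/10) = 1.89739e+07
(3.3/7.6) * 10^(94.6/10) = 1.25228e+09
Sum = 52160 + 2.36775e+07 + 1.89739e+07 + 1.25228e+09 = 1.29498e+09
Leq = 10*log10(1.29498e+09) = 91.123 dB


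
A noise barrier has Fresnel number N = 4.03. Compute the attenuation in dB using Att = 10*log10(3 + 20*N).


3 + 20*N = 3 + 20*4.03 = 83.6
Att = 10*log10(83.6) = 19.222 dB


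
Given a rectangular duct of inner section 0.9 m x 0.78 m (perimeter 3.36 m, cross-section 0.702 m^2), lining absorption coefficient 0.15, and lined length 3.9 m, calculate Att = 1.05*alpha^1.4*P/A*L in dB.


alpha^1.4 = 0.15^1.4 = 0.0702308
Attenuation rate = 1.05 * alpha^1.4 * P / A
= 1.05 * 0.0702308 * 3.36 / 0.702 = 0.352955 dB/m
Total Att = 0.352955 * 3.9 = 1.3765 dB


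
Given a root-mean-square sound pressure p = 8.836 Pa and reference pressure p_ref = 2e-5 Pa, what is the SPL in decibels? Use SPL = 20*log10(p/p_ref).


p / p_ref = 8.836 / 2e-5 = 441800
SPL = 20 * log10(441800) = 112.9 dB


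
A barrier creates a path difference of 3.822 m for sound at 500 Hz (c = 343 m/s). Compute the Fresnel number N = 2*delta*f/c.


N = 2*delta*f/c = 2*delta/lambda, where lambda = c/f
lambda = 343 / 500 = 0.686 m
N = 2 * 3.822 / 0.686 = 11.143


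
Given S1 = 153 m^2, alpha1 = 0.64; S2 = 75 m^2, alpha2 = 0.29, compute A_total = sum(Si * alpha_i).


153 * 0.64 = 97.92
75 * 0.29 = 21.75
A_total = 97.92 + 21.75 = 119.67 m^2


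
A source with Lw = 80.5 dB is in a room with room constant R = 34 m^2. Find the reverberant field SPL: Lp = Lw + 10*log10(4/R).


4/R = 4/34 = 0.117647
Lp = 80.5 + 10*log10(0.117647) = 71.206 dB


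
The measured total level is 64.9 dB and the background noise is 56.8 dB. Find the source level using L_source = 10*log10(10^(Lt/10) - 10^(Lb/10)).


10^(64.9/10) = 3.0903e+06
10^(56.8/10) = 478630
Difference = 3.0903e+06 - 478630 = 2.61167e+06
L_source = 10*log10(2.61167e+06) = 64.169 dB


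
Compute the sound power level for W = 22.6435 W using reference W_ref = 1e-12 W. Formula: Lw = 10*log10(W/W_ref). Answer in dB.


W / W_ref = 22.6435 / 1e-12 = 2.26435e+13
Lw = 10 * log10(2.26435e+13) = 133.55 dB


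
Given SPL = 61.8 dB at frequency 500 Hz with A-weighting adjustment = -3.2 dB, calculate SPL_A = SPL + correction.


A-weighting table: 500 Hz -> -3.2 dB correction
SPL_A = SPL + correction = 61.8 + (-3.2) = 58.6 dBA


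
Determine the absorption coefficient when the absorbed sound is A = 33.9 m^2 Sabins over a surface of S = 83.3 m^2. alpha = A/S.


Absorption coefficient = absorbed power / incident power
alpha = A / S = 33.9 / 83.3 = 0.40696


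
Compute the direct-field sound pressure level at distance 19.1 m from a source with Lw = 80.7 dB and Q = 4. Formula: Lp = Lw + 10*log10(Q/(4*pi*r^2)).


4*pi*r^2 = 4*pi*19.1^2 = 4584.34 m^2
Q / (4*pi*r^2) = 4 / 4584.34 = 0.000872536
Lp = 80.7 + 10*log10(0.000872536) = 50.108 dB


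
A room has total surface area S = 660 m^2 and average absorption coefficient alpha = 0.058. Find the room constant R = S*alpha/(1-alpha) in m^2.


R = 660 * 0.058 / (1 - 0.058) = 40.637 m^2


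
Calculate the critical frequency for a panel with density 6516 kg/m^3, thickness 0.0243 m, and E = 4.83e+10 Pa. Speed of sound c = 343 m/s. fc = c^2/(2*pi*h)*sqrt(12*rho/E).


12*rho/E = 12*6516/4.83e+10 = 1.61888e-06
sqrt(12*rho/E) = sqrt(1.61888e-06) = 0.00127235
c^2/(2*pi*h) = 343^2/(2*pi*0.0243) = 770552
fc = 770552 * 0.00127235 = 980.41 Hz


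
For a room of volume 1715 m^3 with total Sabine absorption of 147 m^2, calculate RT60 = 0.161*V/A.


RT60 = 0.161 * 1715 / 147 = 1.8783 s
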